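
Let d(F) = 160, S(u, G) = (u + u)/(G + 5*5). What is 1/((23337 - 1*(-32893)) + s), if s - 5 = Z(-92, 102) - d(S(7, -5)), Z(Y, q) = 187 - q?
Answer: 1/56160 ≈ 1.7806e-5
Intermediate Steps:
S(u, G) = 2*u/(25 + G) (S(u, G) = (2*u)/(G + 25) = (2*u)/(25 + G) = 2*u/(25 + G))
s = -70 (s = 5 + ((187 - 1*102) - 1*160) = 5 + ((187 - 102) - 160) = 5 + (85 - 160) = 5 - 75 = -70)
1/((23337 - 1*(-32893)) + s) = 1/((23337 - 1*(-32893)) - 70) = 1/((23337 + 32893) - 70) = 1/(56230 - 70) = 1/56160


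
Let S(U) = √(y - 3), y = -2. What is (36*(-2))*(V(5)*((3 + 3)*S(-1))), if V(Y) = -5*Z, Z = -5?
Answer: -10800*I*√5 ≈ -24150.0*I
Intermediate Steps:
V(Y) = 25 (V(Y) = -5*(-5) = 25)
S(U) = I*√5 (S(U) = √(-2 - 3) = √(-5) = I*√5)
(36*(-2))*(V(5)*((3 + 3)*S(-1))) = (36*(-2))*(25*((3 + 3)*(I*√5))) = -1800*6*(I*√5) = -1800*6*I*√5 = -10800*I*√5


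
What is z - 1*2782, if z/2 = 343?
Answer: -2096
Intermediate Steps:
z = 686 (z = 2*343 = 686)
z - 1*2782 = 686 - 1*2782 = 686 - 2782 = -2096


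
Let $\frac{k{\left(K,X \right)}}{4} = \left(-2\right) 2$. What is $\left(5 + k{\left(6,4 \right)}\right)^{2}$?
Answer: $121$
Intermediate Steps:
$k{\left(K,X \right)} = -16$ ($k{\left(K,X \right)} = 4 \left(\left(-2\right) 2\right) = 4 \left(-4\right) = -16$)
$\left(5 + k{\left(6,4 \right)}\right)^{2} = \left(5 - 16\right)^{2} = \left(-11\right)^{2} = 121$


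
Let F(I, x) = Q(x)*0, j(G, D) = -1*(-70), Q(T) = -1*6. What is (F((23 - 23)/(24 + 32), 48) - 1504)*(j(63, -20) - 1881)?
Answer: 2723744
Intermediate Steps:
Q(T) = -6
j(G, D) = 70
F(I, x) = 0 (F(I, x) = -6*0 = 0)
(F((23 - 23)/(24 + 32), 48) - 1504)*(j(63, -20) - 1881) = (0 - 1504)*(70 - 1881) = -1504*(-1811) = 2723744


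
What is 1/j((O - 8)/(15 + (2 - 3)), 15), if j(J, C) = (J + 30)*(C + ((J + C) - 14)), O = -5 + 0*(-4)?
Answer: 196/85877 ≈ 0.0022823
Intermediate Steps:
O = -5 (O = -5 + 0 = -5)
j(J, C) = (30 + J)*(-14 + J + 2*C) (j(J, C) = (30 + J)*(C + ((C + J) - 14)) = (30 + J)*(C + (-14 + C + J)) = (30 + J)*(-14 + J + 2*C))
1/j((O - 8)/(15 + (2 - 3)), 15) = 1/(-420 + ((-5 - 8)/(15 + (2 - 3)))² + 16*((-5 - 8)/(15 + (2 - 3))) + 60*15 + 2*15*((-5 - 8)/(15 + (2 - 3)))) = 1/(-420 + (-13/(15 - 1))² + 16*(-13/(15 - 1)) + 900 + 2*15*(-13/(15 - 1))) = 1/(-420 + (-13/14)² + 16*(-13/14) + 900 + 2*15*(-13/14)) = 1/(-420 + 169/196 - 104/7 + 900 - 195/7) = 1/(85877/196) = 196/85877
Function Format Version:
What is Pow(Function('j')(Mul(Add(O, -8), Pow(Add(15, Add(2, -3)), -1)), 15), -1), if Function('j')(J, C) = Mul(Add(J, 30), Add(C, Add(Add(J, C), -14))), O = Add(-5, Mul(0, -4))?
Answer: Rational(196, 85877) ≈ 0.0022823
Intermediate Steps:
O = -5 (O = Add(-5, 0) = -5)
Function('j')(J, C) = Mul(Add(30, J), Add(-14, J, Mul(2, C))) (Function('j')(J, C) = Mul(Add(30, J), Add(C, Add(Add(C, J), -14))) = Mul(Add(30, J), Add(C, Add(-14, C, J))) = Mul(Add(30, J), Add(-14, J, Mul(2, C))))
Pow(Function('j')(Mul(Add(O, -8), Pow(Add(15, Add(2, -3)), -1)), 15), -1) = Pow(Add(-420, Pow(Mul(Add(-5, -8), Pow(Add(15, Add(2, -3)), -1)), 2), Mul(16, Mul(Add(-5, -8), Pow(Add(15, Add(2, -3)), -1))), Mul(60, 15), Mul(2, 15, Mul(Add(-5, -8), Pow(Add(15, Add(2, -3)), -1)))), -1) = Pow(Add(-420, Pow(Mul(-13, Pow(Add(15, -1), -1)), 2), Mul(16, Mul(-13, Pow(Add(15, -1), -1))), 900, Mul(2, 15, Mul(-13, Pow(Add(15, -1), -1)))), -1) = Pow(Add(-420, Pow(Mul(-13, Pow(14, -1)), 2), Mul(16, Mul(-13, Pow(14, -1))), 900, Mul(2, 15, Mul(-13, Pow(14, -1)))), -1) = Pow(Add(-420, Pow(Mul(-13, Rational(1, 14)), 2), Mul(16, Mul(-13, Rational(1, 14))), 900, Mul(2, 15, Mul(-13, Rational(1, 14)))), -1) = Pow(Add(-420, Pow(Rational(-13, 14), 2), Mul(16, Rational(-13, 14)), 900, Mul(2, 15, Rational(-13, 14))), -1) = Pow(Add(-420, Rational(169, 196), Rational(-104, 7), 900, Rational(-195, 7)), -1) = Pow(Rational(85877, 196), -1) = Rational(196, 85877)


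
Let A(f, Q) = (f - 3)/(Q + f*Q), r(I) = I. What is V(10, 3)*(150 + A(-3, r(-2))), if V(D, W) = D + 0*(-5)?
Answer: 1485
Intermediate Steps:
A(f, Q) = (-3 + f)/(Q + Q*f)
V(D, W) = D (V(D, W) = D + 0 = D)
V(10, 3)*(150 + A(-3, r(-2))) = 10*(150 + (-3 - 3)/((-2)*(1 - 3))) = 10*(150 - ½*(-6)/(-2)) = 10*(150 - ½*(-½)*(-6)) = 10*(150 - 3/2) = 10*(297/2) = 1485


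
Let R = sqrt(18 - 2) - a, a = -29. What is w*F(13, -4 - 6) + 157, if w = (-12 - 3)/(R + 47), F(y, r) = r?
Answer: 1271/8 ≈ 158.88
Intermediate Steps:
R = 33 (R = sqrt(18 - 2) - 1*(-29) = sqrt(16) + 29 = 4 + 29 = 33)
w = -3/16 (w = (-12 - 3)/(33 + 47) = -15/80 = -15*1/80 = -3/16 ≈ -0.18750)
w*F(13, -4 - 6) + 157 = -3*(-4 - 6)/16 + 157 = -3/16*(-10) + 157 = 15/8 + 157 = 1271/8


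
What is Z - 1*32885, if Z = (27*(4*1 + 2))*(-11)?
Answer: -34667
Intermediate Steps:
Z = -1782 (Z = (27*(4 + 2))*(-11) = (27*6)*(-11) = 162*(-11) = -1782)
Z - 1*32885 = -1782 - 1*32885 = -1782 - 32885 = -34667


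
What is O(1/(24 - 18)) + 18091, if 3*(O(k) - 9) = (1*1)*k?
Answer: 325801/18 ≈ 18100.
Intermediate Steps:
O(k) = 9 + k/3 (O(k) = 9 + ((1*1)*k)/3 = 9 + (1*k)/3 = 9 + k/3)
O(1/(24 - 18)) + 18091 = (9 + 1/(3*(24 - 18))) + 18091 = (9 + (⅓)/6) + 18091 = (9 + (⅓)*(⅙)) + 18091 = (9 + 1/18) + 18091 = 163/18 + 18091 = 325801/18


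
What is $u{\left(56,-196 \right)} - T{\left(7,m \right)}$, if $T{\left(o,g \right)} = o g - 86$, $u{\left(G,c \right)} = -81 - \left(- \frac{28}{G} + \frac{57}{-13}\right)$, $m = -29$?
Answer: $\frac{5535}{26} \approx 212.88$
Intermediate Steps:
$u{\left(G,c \right)} = - \frac{996}{13} + \frac{28}{G}$ ($u{\left(G,c \right)} = -81 - \left(- \frac{28}{G} + 57 \left(- \frac{1}{13}\right)\right) = -81 - \left(- \frac{28}{G} - \frac{57}{13}\right) = -81 - \left(- \frac{57}{13} - \frac{28}{G}\right) = -81 + \left(\frac{57}{13} + \frac{28}{G}\right) = - \frac{996}{13} + \frac{28}{G}$)
$T{\left(o,g \right)} = -86 + g o$ ($T{\left(o,g \right)} = g o - 86 = -86 + g o$)
$u{\left(56,-196 \right)} - T{\left(7,m \right)} = \left(- \frac{996}{13} + \frac{28}{56}\right) - \left(-86 - 203\right) = \left(- \frac{996}{13} + 28 \cdot \frac{1}{56}\right) - \left(-86 - 203\right) = \left(- \frac{996}{13} + \frac{1}{2}\right) - -289 = - \frac{1979}{26} + 289 = \frac{5535}{26}$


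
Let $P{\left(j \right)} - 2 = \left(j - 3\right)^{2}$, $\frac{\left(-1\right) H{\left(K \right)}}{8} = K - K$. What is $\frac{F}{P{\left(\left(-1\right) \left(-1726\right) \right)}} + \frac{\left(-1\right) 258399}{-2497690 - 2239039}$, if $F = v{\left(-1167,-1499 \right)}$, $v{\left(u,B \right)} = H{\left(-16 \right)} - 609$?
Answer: $\frac{254744151236}{4687358073633} \approx 0.054347$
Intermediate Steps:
$H{\left(K \right)} = 0$ ($H{\left(K \right)} = - 8 \left(K - K\right) = \left(-8\right) 0 = 0$)
$P{\left(j \right)} = 2 + \left(-3 + j\right)^{2}$ ($P{\left(j \right)} = 2 + \left(j - 3\right)^{2} = 2 + \left(-3 + j\right)^{2}$)
$v{\left(u,B \right)} = -609$ ($v{\left(u,B \right)} = 0 - 609 = -609$)
$F = -609$
$\frac{F}{P{\left(\left(-1\right) \left(-1726\right) \right)}} + \frac{\left(-1\right) 258399}{-2497690 - 2239039} = - \frac{609}{2 + \left(-3 - -1726\right)^{2}} + \frac{\left(-1\right) 258399}{-2497690 - 2239039} = - \frac{609}{2 + \left(-3 + 1726\right)^{2}} - \frac{258399}{-4736729} = - \frac{609}{2 + 1723^{2}} - - \frac{258399}{4736729} = - \frac{609}{2 + 2968729} + \frac{258399}{4736729} = - \frac{609}{2968731} + \frac{258399}{4736729} = \left(-609\right) \frac{1}{2968731} + \frac{258399}{4736729} = - \frac{203}{989577} + \frac{258399}{4736729} = \frac{254744151236}{4687358073633}$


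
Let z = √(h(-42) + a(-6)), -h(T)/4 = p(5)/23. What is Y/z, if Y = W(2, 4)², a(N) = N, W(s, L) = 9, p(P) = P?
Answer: -81*I*√3634/158 ≈ -30.904*I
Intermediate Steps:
h(T) = -20/23
Y = 81 (Y = 9² = 81)
z = I*√3634/23 (z = √(-20/23 - 6) = √(-158/23) = I*√3634/23 ≈ 2.621*I)
Y/z = 81/((I*√3634/23)) = 81*(-I*√3634/158) = -81*I*√3634/158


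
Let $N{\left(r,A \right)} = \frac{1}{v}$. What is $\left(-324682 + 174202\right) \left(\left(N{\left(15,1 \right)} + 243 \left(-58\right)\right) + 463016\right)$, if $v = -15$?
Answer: $-67553772528$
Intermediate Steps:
$N{\left(r,A \right)} = - \frac{1}{15}$ ($N{\left(r,A \right)} = \frac{1}{-15} = - \frac{1}{15}$)
$\left(-324682 + 174202\right) \left(\left(N{\left(15,1 \right)} + 243 \left(-58\right)\right) + 463016\right) = \left(-324682 + 174202\right) \left(\left(- \frac{1}{15} + 243 \left(-58\right)\right) + 463016\right) = - 150480 \left(\left(- \frac{1}{15} - 14094\right) + 463016\right) = - 150480 \left(- \frac{211411}{15} + 463016\right) = \left(-150480\right) \frac{6733829}{15} = -67553772528$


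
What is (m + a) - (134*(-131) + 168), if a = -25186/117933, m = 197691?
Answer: 25364650655/117933 ≈ 2.1508e+5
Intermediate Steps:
a = -25186/117933 (a = -25186*1/117933 = -25186/117933 ≈ -0.21356)
(m + a) - (134*(-131) + 168) = (197691 - 25186/117933) - (134*(-131) + 168) = 23314267517/117933 - (-17554 + 168) = 23314267517/117933 - 1*(-17386) = 23314267517/117933 + 17386 = 25364650655/117933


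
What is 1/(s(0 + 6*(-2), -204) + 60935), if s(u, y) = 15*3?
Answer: 1/60980 ≈ 1.6399e-5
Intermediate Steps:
s(u, y) = 45
1/(s(0 + 6*(-2), -204) + 60935) = 1/(45 + 60935) = 1/60980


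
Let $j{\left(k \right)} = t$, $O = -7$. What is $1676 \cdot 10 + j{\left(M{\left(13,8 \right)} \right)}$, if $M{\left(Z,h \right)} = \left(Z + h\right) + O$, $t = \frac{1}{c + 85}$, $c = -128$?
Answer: $\frac{720679}{43} \approx 16760.0$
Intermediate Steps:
$t = - \frac{1}{43}$ ($t = \frac{1}{-128 + 85} = \frac{1}{-43} = - \frac{1}{43} \approx -0.023256$)
$M{\left(Z,h \right)} = -7 + Z + h$ ($M{\left(Z,h \right)} = \left(Z + h\right) - 7 = -7 + Z + h$)
$j{\left(k \right)} = - \frac{1}{43}$
$1676 \cdot 10 + j{\left(M{\left(13,8 \right)} \right)} = 1676 \cdot 10 - \frac{1}{43} = 16760 - \frac{1}{43} = \frac{720679}{43}$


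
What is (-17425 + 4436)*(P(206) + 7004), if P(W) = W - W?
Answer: -90974956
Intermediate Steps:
P(W) = 0
(-17425 + 4436)*(P(206) + 7004) = (-17425 + 4436)*(0 + 7004) = -12989*7004 = -90974956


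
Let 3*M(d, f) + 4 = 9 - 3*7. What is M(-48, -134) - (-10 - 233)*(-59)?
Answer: -43027/3 ≈ -14342.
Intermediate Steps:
M(d, f) = -16/3 (M(d, f) = -4/3 + (9 - 3*7)/3 = -4/3 + (9 - 21)/3 = -4/3 + (⅓)*(-12) = -4/3 - 4 = -16/3)
M(-48, -134) - (-10 - 233)*(-59) = -16/3 - (-10 - 233)*(-59) = -16/3 - (-243)*(-59) = -16/3 - 1*14337 = -16/3 - 14337 = -43027/3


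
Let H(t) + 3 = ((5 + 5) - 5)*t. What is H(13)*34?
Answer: 2108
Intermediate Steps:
H(t) = -3 + 5*t (H(t) = -3 + ((5 + 5) - 5)*t = -3 + (10 - 5)*t = -3 + 5*t)
H(13)*34 = (-3 + 5*13)*34 = (-3 + 65)*34 = 62*34 = 2108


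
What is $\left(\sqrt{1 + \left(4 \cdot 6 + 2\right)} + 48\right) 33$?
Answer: $1584 + 99 \sqrt{3} \approx 1755.5$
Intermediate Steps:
$\left(\sqrt{1 + \left(4 \cdot 6 + 2\right)} + 48\right) 33 = \left(\sqrt{1 + \left(24 + 2\right)} + 48\right) 33 = \left(\sqrt{1 + 26} + 48\right) 33 = \left(\sqrt{27} + 48\right) 33 = \left(3 \sqrt{3} + 48\right) 33 = \left(48 + 3 \sqrt{3}\right) 33 = 1584 + 99 \sqrt{3}$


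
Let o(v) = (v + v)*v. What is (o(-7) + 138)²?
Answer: 55696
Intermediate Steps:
o(v) = 2*v² (o(v) = (2*v)*v = 2*v²)
(o(-7) + 138)² = (2*(-7)² + 138)² = (2*49 + 138)² = (98 + 138)² = 236² = 55696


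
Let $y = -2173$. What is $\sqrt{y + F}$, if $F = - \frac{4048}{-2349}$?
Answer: $\frac{i \sqrt{147909541}}{261} \approx 46.597 i$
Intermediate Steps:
$F = \frac{4048}{2349}$ ($F = \left(-4048\right) \left(- \frac{1}{2349}\right) = \frac{4048}{2349} \approx 1.7233$)
$\sqrt{y + F} = \sqrt{-2173 + \frac{4048}{2349}} = \sqrt{- \frac{5100329}{2349}} = \frac{i \sqrt{147909541}}{261}$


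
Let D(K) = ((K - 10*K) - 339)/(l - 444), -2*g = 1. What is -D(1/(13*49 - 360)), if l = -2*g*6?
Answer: -15652/20221 ≈ -0.77405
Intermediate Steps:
g = -½ (g = -½*1 = -½ ≈ -0.50000)
l = 6 (l = -2*(-½)*6 = 1*6 = 6)
D(K) = 113/146 + 3*K/146 (D(K) = ((K - 10*K) - 339)/(6 - 444) = (-9*K - 339)/(-438) = (-339 - 9*K)*(-1/438) = 113/146 + 3*K/146)
-D(1/(13*49 - 360)) = -(113/146 + 3/(146*(13*49 - 360))) = -(113/146 + 3/(146*(637 - 360))) = -(113/146 + (3/146)/277) = -(113/146 + (3/146)*(1/277)) = -(113/146 + 3/40442) = -1*15652/20221 = -15652/20221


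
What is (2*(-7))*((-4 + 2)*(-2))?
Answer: -56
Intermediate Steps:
(2*(-7))*((-4 + 2)*(-2)) = -(-28)*(-2) = -14*4 = -56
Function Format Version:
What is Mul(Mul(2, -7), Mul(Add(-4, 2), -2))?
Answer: -56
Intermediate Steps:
Mul(Mul(2, -7), Mul(Add(-4, 2), -2)) = Mul(-14, Mul(-2, -2)) = Mul(-14, 4) = -56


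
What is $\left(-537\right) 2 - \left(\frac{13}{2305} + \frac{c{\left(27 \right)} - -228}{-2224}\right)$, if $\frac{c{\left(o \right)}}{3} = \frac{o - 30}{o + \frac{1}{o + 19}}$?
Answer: $- \frac{3421464285953}{3186007880} \approx -1073.9$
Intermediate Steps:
$c{\left(o \right)} = \frac{3 \left(-30 + o\right)}{o + \frac{1}{19 + o}}$ ($c{\left(o \right)} = 3 \frac{o - 30}{o + \frac{1}{o + 19}} = 3 \frac{-30 + o}{o + \frac{1}{19 + o}} = \frac{3 \left(-30 + o\right)}{o + \frac{1}{19 + o}}$)
$\left(-537\right) 2 - \left(\frac{13}{2305} + \frac{c{\left(27 \right)} - -228}{-2224}\right) = \left(-537\right) 2 - \left(\frac{13}{2305} + \frac{\frac{3 \left(-570 + 27^{2} - 297\right)}{1 + 27^{2} + 19 \cdot 27} - -228}{-2224}\right) = -1074 - \left(13 \cdot \frac{1}{2305} + \left(\frac{3 \left(-570 + 729 - 297\right)}{1 + 729 + 513} + 228\right) \left(- \frac{1}{2224}\right)\right) = -1074 - \left(\frac{13}{2305} + \left(3 \cdot \frac{1}{1243} \left(-138\right) + 228\right) \left(- \frac{1}{2224}\right)\right) = -1074 - \left(\frac{13}{2305} + \left(- \frac{414}{1243} + 228\right) \left(- \frac{1}{2224}\right)\right) = -1074 - \left(\frac{13}{2305} + \frac{282990}{1243} \left(- \frac{1}{2224}\right)\right) = -1074 - \left(\frac{13}{2305} - \frac{141495}{1382216}\right) = -1074 - - \frac{308177167}{3186007880} = -1074 + \frac{308177167}{3186007880} = - \frac{3421464285953}{3186007880}$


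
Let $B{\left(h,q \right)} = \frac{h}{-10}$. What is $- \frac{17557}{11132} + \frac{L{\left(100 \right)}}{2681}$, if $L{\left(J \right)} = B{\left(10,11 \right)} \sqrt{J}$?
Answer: $- \frac{47181637}{29844892} \approx -1.5809$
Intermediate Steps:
$B{\left(h,q \right)} = - \frac{h}{10}$ ($B{\left(h,q \right)} = h \left(- \frac{1}{10}\right) = - \frac{h}{10}$)
$L{\left(J \right)} = - \sqrt{J}$ ($L{\left(J \right)} = \left(- \frac{1}{10}\right) 10 \sqrt{J} = - \sqrt{J}$)
$- \frac{17557}{11132} + \frac{L{\left(100 \right)}}{2681} = - \frac{17557}{11132} + \frac{\left(-1\right) \sqrt{100}}{2681} = \left(-17557\right) \frac{1}{11132} + \left(-1\right) 10 \cdot \frac{1}{2681} = - \frac{17557}{11132} - \frac{10}{2681} = - \frac{47181637}{29844892}$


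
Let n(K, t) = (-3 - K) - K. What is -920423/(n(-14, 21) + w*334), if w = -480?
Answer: 920423/160295 ≈ 5.7421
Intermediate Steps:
n(K, t) = -3 - 2*K
-920423/(n(-14, 21) + w*334) = -920423/((-3 - 2*(-14)) - 480*334) = -920423/((-3 + 28) - 160320) = -920423/(25 - 160320) = -920423/(-160295) = -920423*(-1/160295) = 920423/160295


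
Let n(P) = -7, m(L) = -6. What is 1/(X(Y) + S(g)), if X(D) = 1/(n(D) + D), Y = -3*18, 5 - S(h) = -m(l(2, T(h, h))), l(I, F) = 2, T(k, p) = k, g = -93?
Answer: -61/62 ≈ -0.98387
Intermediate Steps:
S(h) = -1 (S(h) = 5 - (-1)*(-6) = 5 - 1*6 = 5 - 6 = -1)
Y = -54
X(D) = 1/(-7 + D)
1/(X(Y) + S(g)) = 1/(1/(-7 - 54) - 1) = 1/(1/(-61) - 1) = 1/(-1/61 - 1) = 1/(-62/61) = -61/62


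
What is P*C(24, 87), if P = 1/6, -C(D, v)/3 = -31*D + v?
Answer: 657/2 ≈ 328.50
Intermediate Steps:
C(D, v) = -3*v + 93*D (C(D, v) = -3*(-31*D + v) = -3*(v - 31*D) = -3*v + 93*D)
P = ⅙ ≈ 0.16667
P*C(24, 87) = (-3*87 + 93*24)/6 = (-261 + 2232)/6 = (⅙)*1971 = 657/2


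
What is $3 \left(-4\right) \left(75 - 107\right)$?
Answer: $384$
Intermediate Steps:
$3 \left(-4\right) \left(75 - 107\right) = \left(-12\right) \left(-32\right) = 384$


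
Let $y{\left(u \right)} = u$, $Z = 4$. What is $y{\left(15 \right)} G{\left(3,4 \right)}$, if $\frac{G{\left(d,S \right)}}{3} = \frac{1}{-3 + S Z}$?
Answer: $\frac{45}{13} \approx 3.4615$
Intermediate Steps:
$G{\left(d,S \right)} = \frac{3}{-3 + 4 S}$ ($G{\left(d,S \right)} = \frac{3}{-3 + S 4} = \frac{3}{-3 + 4 S}$)
$y{\left(15 \right)} G{\left(3,4 \right)} = 15 \frac{3}{-3 + 4 \cdot 4} = 15 \frac{3}{-3 + 16} = 15 \cdot \frac{3}{13} = \frac{45}{13}$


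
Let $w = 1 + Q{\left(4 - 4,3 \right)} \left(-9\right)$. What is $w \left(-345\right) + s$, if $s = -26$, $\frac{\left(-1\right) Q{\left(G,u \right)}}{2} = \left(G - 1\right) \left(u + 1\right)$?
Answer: $24469$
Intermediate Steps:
$Q{\left(G,u \right)} = - 2 \left(1 + u\right) \left(-1 + G\right)$ ($Q{\left(G,u \right)} = - 2 \left(G - 1\right) \left(u + 1\right) = - 2 \left(-1 + G\right) \left(1 + u\right) = - 2 \left(1 + u\right) \left(-1 + G\right)$)
$w = -71$ ($w = 1 + \left(2 - 2 \left(4 - 4\right) + 2 \cdot 3 - 2 \left(4 - 4\right) 3\right) \left(-9\right) = 1 + \left(2 - 2 \left(4 - 4\right) + 6 - 2 \left(4 - 4\right) 3\right) \left(-9\right) = 1 + \left(2 - 0 + 6 - 0 \cdot 3\right) \left(-9\right) = 1 + \left(2 + 0 + 6 + 0\right) \left(-9\right) = 1 + 8 \left(-9\right) = 1 - 72 = -71$)
$w \left(-345\right) + s = \left(-71\right) \left(-345\right) - 26 = 24495 - 26 = 24469$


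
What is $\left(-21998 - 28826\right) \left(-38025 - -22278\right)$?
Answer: $800325528$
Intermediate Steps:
$\left(-21998 - 28826\right) \left(-38025 - -22278\right) = - 50824 \left(-38025 + \left(-2131 + 24409\right)\right) = - 50824 \left(-38025 + 22278\right) = \left(-50824\right) \left(-15747\right) = 800325528$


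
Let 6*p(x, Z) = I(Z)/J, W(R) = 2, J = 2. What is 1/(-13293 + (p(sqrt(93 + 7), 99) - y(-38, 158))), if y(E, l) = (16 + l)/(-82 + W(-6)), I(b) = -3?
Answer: -40/531643 ≈ -7.5238e-5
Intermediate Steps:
p(x, Z) = -1/4 (p(x, Z) = (-3/2)/6 = (-3*1/2)/6 = (1/6)*(-3/2) = -1/4)
y(E, l) = -1/5 - l/80 (y(E, l) = (16 + l)/(-82 + 2) = (16 + l)/(-80) = (16 + l)*(-1/80) = -1/5 - l/80)
1/(-13293 + (p(sqrt(93 + 7), 99) - y(-38, 158))) = 1/(-13293 + (-1/4 - (-1/5 - 1/80*158))) = 1/(-13293 + (-1/4 - (-1/5 - 79/40))) = 1/(-13293 + (-1/4 - 1*(-87/40))) = 1/(-13293 + (-1/4 + 87/40)) = 1/(-13293 + 77/40) = 1/(-531643/40) = -40/531643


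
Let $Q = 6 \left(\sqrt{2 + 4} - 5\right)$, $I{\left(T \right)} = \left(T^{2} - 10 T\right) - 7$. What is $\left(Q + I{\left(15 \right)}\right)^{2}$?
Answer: $1660 + 456 \sqrt{6} \approx 2777.0$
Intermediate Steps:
$I{\left(T \right)} = -7 + T^{2} - 10 T$
$Q = -30 + 6 \sqrt{6}$ ($Q = 6 \left(\sqrt{6} - 5\right) = 6 \left(-5 + \sqrt{6}\right) = -30 + 6 \sqrt{6} \approx -15.303$)
$\left(Q + I{\left(15 \right)}\right)^{2} = \left(\left(-30 + 6 \sqrt{6}\right) - \left(157 - 225\right)\right)^{2} = \left(\left(-30 + 6 \sqrt{6}\right) - -68\right)^{2} = \left(\left(-30 + 6 \sqrt{6}\right) + 68\right)^{2} = \left(38 + 6 \sqrt{6}\right)^{2}$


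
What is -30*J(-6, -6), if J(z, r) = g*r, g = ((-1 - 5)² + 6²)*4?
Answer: 51840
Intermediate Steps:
g = 288 (g = ((-6)² + 36)*4 = (36 + 36)*4 = 72*4 = 288)
J(z, r) = 288*r
-30*J(-6, -6) = -8640*(-6) = -30*(-1728) = 51840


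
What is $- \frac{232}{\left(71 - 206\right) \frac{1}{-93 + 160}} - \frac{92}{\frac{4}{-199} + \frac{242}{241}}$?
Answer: $\frac{68966378}{3185595} \approx 21.649$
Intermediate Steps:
$- \frac{232}{\left(71 - 206\right) \frac{1}{-93 + 160}} - \frac{92}{\frac{4}{-199} + \frac{242}{241}} = - \frac{232}{\left(-135\right) \frac{1}{67}} - \frac{92}{4 \left(- \frac{1}{199}\right) + 242 \cdot \frac{1}{241}} = - \frac{232}{\left(-135\right) \frac{1}{67}} - \frac{92}{- \frac{4}{199} + \frac{242}{241}} = - \frac{232}{- \frac{135}{67}} - \frac{92}{\frac{47194}{47959}} = \left(-232\right) \left(- \frac{67}{135}\right) - \frac{2206114}{23597} = \frac{15544}{135} - \frac{2206114}{23597} = \frac{68966378}{3185595}$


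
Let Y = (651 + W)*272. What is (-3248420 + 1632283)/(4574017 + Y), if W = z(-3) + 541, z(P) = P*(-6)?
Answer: -1616137/4903137 ≈ -0.32961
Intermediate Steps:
z(P) = -6*P
W = 559 (W = -6*(-3) + 541 = 18 + 541 = 559)
Y = 329120 (Y = (651 + 559)*272 = 1210*272 = 329120)
(-3248420 + 1632283)/(4574017 + Y) = (-3248420 + 1632283)/(4574017 + 329120) = -1616137/4903137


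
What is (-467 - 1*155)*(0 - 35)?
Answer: 21770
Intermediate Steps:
(-467 - 1*155)*(0 - 35) = (-467 - 155)*(-35) = -622*(-35) = 21770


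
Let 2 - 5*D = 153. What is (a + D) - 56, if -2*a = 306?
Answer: -1196/5 ≈ -239.20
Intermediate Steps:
D = -151/5 (D = ⅖ - ⅕*153 = ⅖ - 153/5 = -151/5 ≈ -30.200)
a = -153 (a = -½*306 = -153)
(a + D) - 56 = (-153 - 151/5) - 56 = -916/5 - 56 = -1196/5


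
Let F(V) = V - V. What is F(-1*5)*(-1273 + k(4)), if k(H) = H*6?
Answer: 0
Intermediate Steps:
k(H) = 6*H
F(V) = 0
F(-1*5)*(-1273 + k(4)) = 0*(-1273 + 6*4) = 0*(-1273 + 24) = 0*(-1249) = 0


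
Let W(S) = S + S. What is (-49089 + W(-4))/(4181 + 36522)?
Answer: -49097/40703 ≈ -1.2062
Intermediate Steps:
W(S) = 2*S
(-49089 + W(-4))/(4181 + 36522) = (-49089 + 2*(-4))/(4181 + 36522) = (-49089 - 8)/40703 = -49097*1/40703 = -49097/40703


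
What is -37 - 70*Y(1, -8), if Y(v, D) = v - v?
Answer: -37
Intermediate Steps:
Y(v, D) = 0
-37 - 70*Y(1, -8) = -37 - 70*0 = -37 + 0 = -37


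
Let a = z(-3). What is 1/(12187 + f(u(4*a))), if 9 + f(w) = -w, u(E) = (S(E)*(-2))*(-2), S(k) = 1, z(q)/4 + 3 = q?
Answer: 1/12174 ≈ 8.2142e-5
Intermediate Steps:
z(q) = -12 + 4*q
a = -24 (a = -12 + 4*(-3) = -12 - 12 = -24)
u(E) = 4 (u(E) = (1*(-2))*(-2) = -2*(-2) = 4)
f(w) = -9 - w
1/(12187 + f(u(4*a))) = 1/(12187 + (-9 - 1*4)) = 1/(12187 + (-9 - 4)) = 1/(12187 - 13) = 1/12174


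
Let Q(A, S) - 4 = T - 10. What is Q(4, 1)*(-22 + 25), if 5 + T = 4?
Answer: -21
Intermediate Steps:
T = -1 (T = -5 + 4 = -1)
Q(A, S) = -7 (Q(A, S) = 4 + (-1 - 10) = 4 - 11 = -7)
Q(4, 1)*(-22 + 25) = -7*(-22 + 25) = -7*3 = -21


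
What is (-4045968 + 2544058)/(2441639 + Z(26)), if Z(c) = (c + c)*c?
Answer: -1501910/2442991 ≈ -0.61478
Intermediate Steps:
Z(c) = 2*c² (Z(c) = (2*c)*c = 2*c²)
(-4045968 + 2544058)/(2441639 + Z(26)) = (-4045968 + 2544058)/(2441639 + 2*26²) = -1501910/(2441639 + 2*676) = -1501910/(2441639 + 1352) = -1501910/2442991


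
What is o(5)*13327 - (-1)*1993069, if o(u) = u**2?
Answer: 2326244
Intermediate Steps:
o(5)*13327 - (-1)*1993069 = 5**2*13327 - (-1)*1993069 = 25*13327 - 1*(-1993069) = 333175 + 1993069 = 2326244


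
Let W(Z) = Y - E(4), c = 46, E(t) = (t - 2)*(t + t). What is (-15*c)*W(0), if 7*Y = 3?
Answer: 75210/7 ≈ 10744.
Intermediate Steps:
Y = 3/7 (Y = (1/7)*3 = 3/7 ≈ 0.42857)
E(t) = 2*t*(-2 + t) (E(t) = (-2 + t)*(2*t) = 2*t*(-2 + t))
W(Z) = -109/7 (W(Z) = 3/7 - 2*4*(-2 + 4) = 3/7 - 2*4*2 = 3/7 - 1*16 = 3/7 - 16 = -109/7)
(-15*c)*W(0) = -15*46*(-109/7) = -690*(-109/7) = 75210/7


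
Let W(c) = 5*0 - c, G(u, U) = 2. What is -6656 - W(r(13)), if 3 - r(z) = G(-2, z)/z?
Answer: -86491/13 ≈ -6653.2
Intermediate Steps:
r(z) = 3 - 2/z
W(c) = -c (W(c) = 0 - c = -c)
-6656 - W(r(13)) = -6656 - (-1)*(3 - 2/13) = -6656 - (-1)*37/13 = -6656 - 1*(-37/13) = -6656 + 37/13 = -86491/13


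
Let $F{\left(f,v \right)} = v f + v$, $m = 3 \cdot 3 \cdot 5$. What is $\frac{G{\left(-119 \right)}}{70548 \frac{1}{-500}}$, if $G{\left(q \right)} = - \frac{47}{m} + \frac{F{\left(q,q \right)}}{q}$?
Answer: $\frac{133925}{158733} \approx 0.84371$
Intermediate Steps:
$m = 45$ ($m = 9 \cdot 5 = 45$)
$F{\left(f,v \right)} = v + f v$ ($F{\left(f,v \right)} = f v + v = v + f v$)
$G{\left(q \right)} = - \frac{2}{45} + q$ ($G{\left(q \right)} = - \frac{47}{45} + \frac{q \left(1 + q\right)}{q} = \left(-47\right) \frac{1}{45} + \left(1 + q\right) = - \frac{47}{45} + \left(1 + q\right) = - \frac{2}{45} + q$)
$\frac{G{\left(-119 \right)}}{70548 \frac{1}{-500}} = \frac{- \frac{2}{45} - 119}{70548 \frac{1}{-500}} = - \frac{5357}{45 \cdot 70548 \left(- \frac{1}{500}\right)} = - \frac{5357}{45 \left(- \frac{17637}{125}\right)} = \left(- \frac{5357}{45}\right) \left(- \frac{125}{17637}\right) = \frac{133925}{158733}$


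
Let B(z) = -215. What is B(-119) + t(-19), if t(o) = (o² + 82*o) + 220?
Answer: -1192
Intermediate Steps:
t(o) = 220 + o² + 82*o
B(-119) + t(-19) = -215 + (220 + (-19)² + 82*(-19)) = -215 + (220 + 361 - 1558) = -215 - 977 = -1192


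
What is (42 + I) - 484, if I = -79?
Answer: -521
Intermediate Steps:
(42 + I) - 484 = (42 - 79) - 484 = -37 - 484 = -521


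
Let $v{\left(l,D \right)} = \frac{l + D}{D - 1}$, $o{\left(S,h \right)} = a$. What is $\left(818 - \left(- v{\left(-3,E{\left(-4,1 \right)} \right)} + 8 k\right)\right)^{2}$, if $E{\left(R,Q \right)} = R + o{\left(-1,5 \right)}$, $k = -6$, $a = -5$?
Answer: $\frac{18800896}{25} \approx 7.5204 \cdot 10^{5}$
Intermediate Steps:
$o{\left(S,h \right)} = -5$
$E{\left(R,Q \right)} = -5 + R$ ($E{\left(R,Q \right)} = R - 5 = -5 + R$)
$v{\left(l,D \right)} = \frac{D + l}{-1 + D}$
$\left(818 - \left(- v{\left(-3,E{\left(-4,1 \right)} \right)} + 8 k\right)\right)^{2} = \left(818 + \left(\left(-8\right) \left(-6\right) + \frac{\left(-5 - 4\right) - 3}{-1 - 9}\right)\right)^{2} = \left(818 + \left(48 + \frac{-9 - 3}{-1 - 9}\right)\right)^{2} = \left(818 + \left(48 + \frac{1}{-10} \left(-12\right)\right)\right)^{2} = \left(818 + \left(48 - - \frac{6}{5}\right)\right)^{2} = \left(818 + \left(48 + \frac{6}{5}\right)\right)^{2} = \left(818 + \frac{246}{5}\right)^{2} = \left(\frac{4336}{5}\right)^{2} = \frac{18800896}{25}$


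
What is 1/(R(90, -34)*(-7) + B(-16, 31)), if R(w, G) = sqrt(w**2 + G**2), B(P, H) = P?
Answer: 2/56661 - 7*sqrt(2314)/226644 ≈ -0.0014504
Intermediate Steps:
R(w, G) = sqrt(G**2 + w**2)
1/(R(90, -34)*(-7) + B(-16, 31)) = 1/(sqrt((-34)**2 + 90**2)*(-7) - 16) = 1/(sqrt(1156 + 8100)*(-7) - 16) = 1/(sqrt(9256)*(-7) - 16) = 1/((2*sqrt(2314))*(-7) - 16) = 1/(-14*sqrt(2314) - 16) = 1/(-16 - 14*sqrt(2314))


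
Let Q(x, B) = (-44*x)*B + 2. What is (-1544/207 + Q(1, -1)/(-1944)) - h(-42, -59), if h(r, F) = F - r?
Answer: 212771/22356 ≈ 9.5174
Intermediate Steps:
Q(x, B) = 2 - 44*B*x (Q(x, B) = -44*B*x + 2 = 2 - 44*B*x)
(-1544/207 + Q(1, -1)/(-1944)) - h(-42, -59) = (-1544/207 + (2 - 44*(-1)*1)/(-1944)) - (-59 - 1*(-42)) = (-1544*1/207 + (2 + 44)*(-1/1944)) - (-59 + 42) = (-1544/207 + 46*(-1/1944)) - 1*(-17) = (-1544/207 - 23/972) + 17 = -167281/22356 + 17 = 212771/22356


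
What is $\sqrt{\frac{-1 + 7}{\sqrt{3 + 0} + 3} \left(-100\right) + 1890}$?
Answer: $\frac{\sqrt{5070 + 1890 \sqrt{3}}}{\sqrt{3 + \sqrt{3}}} \approx 41.991$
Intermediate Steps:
$\sqrt{\frac{-1 + 7}{\sqrt{3 + 0} + 3} \left(-100\right) + 1890} = \sqrt{\frac{6}{\sqrt{3} + 3} \left(-100\right) + 1890} = \sqrt{\frac{6}{3 + \sqrt{3}} \left(-100\right) + 1890} = \sqrt{- \frac{600}{3 + \sqrt{3}} + 1890} = \sqrt{1890 - \frac{600}{3 + \sqrt{3}}}$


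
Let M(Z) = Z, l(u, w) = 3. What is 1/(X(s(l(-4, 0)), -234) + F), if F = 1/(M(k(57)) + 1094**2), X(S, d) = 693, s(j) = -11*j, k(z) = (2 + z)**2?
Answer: 1200317/831819682 ≈ 0.0014430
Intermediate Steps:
F = 1/1200317 (F = 1/((2 + 57)**2 + 1094**2) = 1/(59**2 + 1196836) = 1/(3481 + 1196836) = 1/1200317 ≈ 8.3311e-7)
1/(X(s(l(-4, 0)), -234) + F) = 1/(693 + 1/1200317) = 1/(831819682/1200317) = 1200317/831819682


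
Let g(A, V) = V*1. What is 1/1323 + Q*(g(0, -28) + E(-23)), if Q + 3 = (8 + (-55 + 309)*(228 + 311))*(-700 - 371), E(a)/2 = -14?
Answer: 10863886248937/1323 ≈ 8.2116e+9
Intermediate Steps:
E(a) = -28 (E(a) = 2*(-14) = -28)
g(A, V) = V
Q = -146634897 (Q = -3 + (8 + (-55 + 309)*(228 + 311))*(-700 - 371) = -3 + (8 + 254*539)*(-1071) = -3 + (8 + 136906)*(-1071) = -3 + 136914*(-1071) = -3 - 146634894 = -146634897)
1/1323 + Q*(g(0, -28) + E(-23)) = 1/1323 - 146634897*(-28 - 28) = 1/1323 - 146634897*(-56) = 1/1323 + 8211554232 = 10863886248937/1323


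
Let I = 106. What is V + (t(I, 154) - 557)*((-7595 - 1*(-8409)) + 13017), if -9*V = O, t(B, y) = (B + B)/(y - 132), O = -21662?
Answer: -749249777/99 ≈ -7.5682e+6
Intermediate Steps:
t(B, y) = 2*B/(-132 + y) (t(B, y) = (2*B)/(-132 + y) = 2*B/(-132 + y))
V = 21662/9 (V = -⅑*(-21662) = 21662/9 ≈ 2406.9)
V + (t(I, 154) - 557)*((-7595 - 1*(-8409)) + 13017) = 21662/9 + (2*106/(-132 + 154) - 557)*((-7595 - 1*(-8409)) + 13017) = 21662/9 + (2*106/22 - 557)*((-7595 + 8409) + 13017) = 21662/9 + (2*106*(1/22) - 557)*(814 + 13017) = 21662/9 + (106/11 - 557)*13831 = 21662/9 - 6021/11*13831 = 21662/9 - 83276451/11 = -749249777/99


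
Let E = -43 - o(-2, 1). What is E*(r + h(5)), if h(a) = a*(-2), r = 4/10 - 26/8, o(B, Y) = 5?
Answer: 3084/5 ≈ 616.80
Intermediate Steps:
r = -57/20 (r = 4*(1/10) - 26*1/8 = 2/5 - 13/4 = -57/20 ≈ -2.8500)
h(a) = -2*a
E = -48 (E = -43 - 1*5 = -43 - 5 = -48)
E*(r + h(5)) = -48*(-57/20 - 2*5) = -48*(-57/20 - 10) = -48*(-257/20) = 3084/5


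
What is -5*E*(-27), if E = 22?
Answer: 2970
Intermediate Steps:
-5*E*(-27) = -5*22*(-27) = -110*(-27) = 2970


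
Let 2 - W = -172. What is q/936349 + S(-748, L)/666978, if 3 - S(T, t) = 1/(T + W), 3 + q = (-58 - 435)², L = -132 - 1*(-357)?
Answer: 93050649612439/358476881226828 ≈ 0.25957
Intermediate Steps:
W = 174 (W = 2 - 1*(-172) = 2 + 172 = 174)
L = 225 (L = -132 + 357 = 225)
q = 243046 (q = -3 + (-58 - 435)² = -3 + (-493)² = -3 + 243049 = 243046)
S(T, t) = 3 - 1/(174 + T) (S(T, t) = 3 - 1/(T + 174) = 3 - 1/(174 + T))
q/936349 + S(-748, L)/666978 = 243046/936349 + ((521 + 3*(-748))/(174 - 748))/666978 = 243046*(1/936349) + ((521 - 2244)/(-574))*(1/666978) = 243046/936349 - 1/574*(-1723)*(1/666978) = 243046/936349 + (1723/574)*(1/666978) = 243046/936349 + 1723/382845372 = 93050649612439/358476881226828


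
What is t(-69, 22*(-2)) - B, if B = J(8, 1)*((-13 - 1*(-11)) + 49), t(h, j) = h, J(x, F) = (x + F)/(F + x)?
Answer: -116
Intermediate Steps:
J(x, F) = 1 (J(x, F) = (F + x)/(F + x) = 1)
B = 47 (B = 1*((-13 - 1*(-11)) + 49) = 1*((-13 + 11) + 49) = 1*(-2 + 49) = 1*47 = 47)
t(-69, 22*(-2)) - B = -69 - 1*47 = -69 - 47 = -116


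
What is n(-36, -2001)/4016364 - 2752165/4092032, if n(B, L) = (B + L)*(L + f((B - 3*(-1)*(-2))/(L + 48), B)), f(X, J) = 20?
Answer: 454905668787/1369590834304 ≈ 0.33215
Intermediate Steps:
n(B, L) = (20 + L)*(B + L) (n(B, L) = (B + L)*(L + 20) = (B + L)*(20 + L) = (20 + L)*(B + L))
n(-36, -2001)/4016364 - 2752165/4092032 = ((-2001)² + 20*(-36) + 20*(-2001) - 36*(-2001))/4016364 - 2752165/4092032 = (4004001 - 720 - 40020 + 72036)*(1/4016364) - 2752165*1/4092032 = 4035297*(1/4016364) - 2752165/4092032 = 1345099/1338788 - 2752165/4092032 = 454905668787/1369590834304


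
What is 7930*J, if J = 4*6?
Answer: 190320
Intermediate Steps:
J = 24
7930*J = 7930*24 = 190320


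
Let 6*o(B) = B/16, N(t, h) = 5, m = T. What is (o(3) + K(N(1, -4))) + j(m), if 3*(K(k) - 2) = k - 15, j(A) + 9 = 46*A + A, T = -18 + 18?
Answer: -989/96 ≈ -10.302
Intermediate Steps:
T = 0
m = 0
j(A) = -9 + 47*A (j(A) = -9 + (46*A + A) = -9 + 47*A)
o(B) = B/96 (o(B) = (B/16)/6 = B/96)
K(k) = -3 + k/3 (K(k) = 2 + (k - 15)/3 = 2 + (-15 + k)/3 = 2 + (-5 + k/3) = -3 + k/3)
(o(3) + K(N(1, -4))) + j(m) = ((1/96)*3 + (-3 + (⅓)*5)) + (-9 + 47*0) = (1/32 + (-3 + 5/3)) + (-9 + 0) = (1/32 - 4/3) - 9 = -125/96 - 9 = -989/96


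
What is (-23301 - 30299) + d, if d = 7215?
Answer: -46385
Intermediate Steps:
(-23301 - 30299) + d = (-23301 - 30299) + 7215 = -53600 + 7215 = -46385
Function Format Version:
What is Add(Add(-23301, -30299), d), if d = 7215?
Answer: -46385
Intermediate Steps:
Add(Add(-23301, -30299), d) = Add(Add(-23301, -30299), 7215) = Add(-53600, 7215) = -46385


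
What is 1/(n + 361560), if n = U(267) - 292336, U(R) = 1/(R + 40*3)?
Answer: 387/26789689 ≈ 1.4446e-5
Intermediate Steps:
U(R) = 1/(120 + R) (U(R) = 1/(R + 120) = 1/(120 + R))
n = -113134031/387 (n = 1/(120 + 267) - 292336 = 1/387 - 292336 = -113134031/387 ≈ -2.9234e+5)
1/(n + 361560) = 1/(-113134031/387 + 361560) = 1/(26789689/387) = 387/26789689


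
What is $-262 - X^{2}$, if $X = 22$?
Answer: $-746$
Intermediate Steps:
$-262 - X^{2} = -262 - 22^{2} = -262 - 484 = -746$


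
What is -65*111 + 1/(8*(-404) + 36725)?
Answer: -241651994/33493 ≈ -7215.0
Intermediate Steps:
-65*111 + 1/(8*(-404) + 36725) = -7215 + 1/(-3232 + 36725) = -7215 + 1/33493 = -241651994/33493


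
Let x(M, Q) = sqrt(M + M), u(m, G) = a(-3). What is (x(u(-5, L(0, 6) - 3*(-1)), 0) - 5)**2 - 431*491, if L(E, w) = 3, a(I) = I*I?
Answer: -211578 - 30*sqrt(2) ≈ -2.1162e+5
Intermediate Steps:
a(I) = I**2
u(m, G) = 9 (u(m, G) = (-3)**2 = 9)
x(M, Q) = sqrt(2)*sqrt(M) (x(M, Q) = sqrt(2*M) = sqrt(2)*sqrt(M))
(x(u(-5, L(0, 6) - 3*(-1)), 0) - 5)**2 - 431*491 = (sqrt(2)*sqrt(9) - 5)**2 - 431*491 = (sqrt(2)*3 - 5)**2 - 211621 = (3*sqrt(2) - 5)**2 - 211621 = (-5 + 3*sqrt(2))**2 - 211621 = -211621 + (-5 + 3*sqrt(2))**2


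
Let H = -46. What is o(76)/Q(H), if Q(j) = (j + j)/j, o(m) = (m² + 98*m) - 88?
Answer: 6568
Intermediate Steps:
o(m) = -88 + m² + 98*m
Q(j) = 2 (Q(j) = (2*j)/j = 2)
o(76)/Q(H) = (-88 + 76² + 98*76)/2 = (-88 + 5776 + 7448)*(½) = 13136*(½) = 6568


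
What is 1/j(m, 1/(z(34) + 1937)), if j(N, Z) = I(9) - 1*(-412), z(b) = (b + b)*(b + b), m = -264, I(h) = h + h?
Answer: 1/430 ≈ 0.0023256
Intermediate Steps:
I(h) = 2*h
z(b) = 4*b² (z(b) = (2*b)*(2*b) = 4*b²)
j(N, Z) = 430 (j(N, Z) = 2*9 - 1*(-412) = 18 + 412 = 430)
1/j(m, 1/(z(34) + 1937)) = 1/430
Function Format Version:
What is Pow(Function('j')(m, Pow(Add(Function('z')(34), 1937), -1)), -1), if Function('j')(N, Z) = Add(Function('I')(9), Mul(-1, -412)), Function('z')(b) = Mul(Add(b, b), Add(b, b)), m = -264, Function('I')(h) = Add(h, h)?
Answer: Rational(1, 430) ≈ 0.0023256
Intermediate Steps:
Function('I')(h) = Mul(2, h)
Function('z')(b) = Mul(4, Pow(b, 2)) (Function('z')(b) = Mul(Mul(2, b), Mul(2, b)) = Mul(4, Pow(b, 2)))
Function('j')(N, Z) = 430 (Function('j')(N, Z) = Add(Mul(2, 9), Mul(-1, -412)) = Add(18, 412) = 430)
Pow(Function('j')(m, Pow(Add(Function('z')(34), 1937), -1)), -1) = Pow(430, -1) = Rational(1, 430)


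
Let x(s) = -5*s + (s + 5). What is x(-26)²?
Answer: 11881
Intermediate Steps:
x(s) = 5 - 4*s (x(s) = -5*s + (5 + s) = 5 - 4*s)
x(-26)² = (5 - 4*(-26))² = (5 + 104)² = 109² = 11881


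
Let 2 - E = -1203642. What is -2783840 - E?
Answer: -3987484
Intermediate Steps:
E = 1203644 (E = 2 - 1*(-1203642) = 2 + 1203642 = 1203644)
-2783840 - E = -2783840 - 1*1203644 = -2783840 - 1203644 = -3987484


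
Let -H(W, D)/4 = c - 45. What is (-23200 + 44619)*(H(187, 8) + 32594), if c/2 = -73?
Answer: 714495002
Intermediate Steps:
c = -146 (c = 2*(-73) = -146)
H(W, D) = 764 (H(W, D) = -4*(-146 - 45) = -4*(-191) = 764)
(-23200 + 44619)*(H(187, 8) + 32594) = (-23200 + 44619)*(764 + 32594) = 21419*33358 = 714495002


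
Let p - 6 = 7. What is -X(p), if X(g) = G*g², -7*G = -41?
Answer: -6929/7 ≈ -989.86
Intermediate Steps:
G = 41/7 (G = -⅐*(-41) = 41/7 ≈ 5.8571)
p = 13 (p = 6 + 7 = 13)
X(g) = 41*g²/7
-X(p) = -41*13²/7 = -41*169/7 = -1*6929/7 = -6929/7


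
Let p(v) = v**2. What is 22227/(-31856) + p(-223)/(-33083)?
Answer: -2319502865/1053892048 ≈ -2.2009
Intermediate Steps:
22227/(-31856) + p(-223)/(-33083) = 22227/(-31856) + (-223)**2/(-33083) = 22227*(-1/31856) + 49729*(-1/33083) = -22227/31856 - 49729/33083 = -2319502865/1053892048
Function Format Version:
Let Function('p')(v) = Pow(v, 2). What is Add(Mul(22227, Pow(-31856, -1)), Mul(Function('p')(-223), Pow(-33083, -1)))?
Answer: Rational(-2319502865, 1053892048) ≈ -2.2009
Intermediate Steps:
Add(Mul(22227, Pow(-31856, -1)), Mul(Function('p')(-223), Pow(-33083, -1))) = Add(Mul(22227, Pow(-31856, -1)), Mul(Pow(-223, 2), Pow(-33083, -1))) = Add(Mul(22227, Rational(-1, 31856)), Mul(49729, Rational(-1, 33083))) = Add(Rational(-22227, 31856), Rational(-49729, 33083)) = Rational(-2319502865, 1053892048)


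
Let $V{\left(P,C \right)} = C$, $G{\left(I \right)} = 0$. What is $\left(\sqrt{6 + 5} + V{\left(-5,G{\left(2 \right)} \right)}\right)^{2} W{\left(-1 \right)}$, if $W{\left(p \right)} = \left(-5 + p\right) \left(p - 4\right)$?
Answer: $330$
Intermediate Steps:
$W{\left(p \right)} = \left(-5 + p\right) \left(-4 + p\right)$
$\left(\sqrt{6 + 5} + V{\left(-5,G{\left(2 \right)} \right)}\right)^{2} W{\left(-1 \right)} = \left(\sqrt{6 + 5} + 0\right)^{2} \left(20 + \left(-1\right)^{2} - -9\right) = \left(\sqrt{11} + 0\right)^{2} \left(20 + 1 + 9\right) = \left(\sqrt{11}\right)^{2} \cdot 30 = 11 \cdot 30 = 330$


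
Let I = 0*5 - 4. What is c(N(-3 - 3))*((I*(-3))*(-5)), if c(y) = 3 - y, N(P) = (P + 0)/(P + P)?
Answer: -150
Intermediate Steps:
I = -4 (I = 0 - 4 = -4)
N(P) = ½ (N(P) = P/((2*P)) = P*(1/(2*P)) = ½)
c(N(-3 - 3))*((I*(-3))*(-5)) = (3 - 1*½)*(-4*(-3)*(-5)) = (3 - ½)*(12*(-5)) = (5/2)*(-60) = -150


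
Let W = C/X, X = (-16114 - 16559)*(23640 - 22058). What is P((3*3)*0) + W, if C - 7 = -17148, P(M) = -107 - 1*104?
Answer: -10906295605/51688686 ≈ -211.00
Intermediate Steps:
P(M) = -211 (P(M) = -107 - 104 = -211)
X = -51688686 (X = -32673*1582 = -51688686)
C = -17141 (C = 7 - 17148 = -17141)
W = 17141/51688686 (W = -17141/(-51688686) = -17141*(-1/51688686) = 17141/51688686 ≈ 0.00033162)
P((3*3)*0) + W = -211 + 17141/51688686 = -10906295605/51688686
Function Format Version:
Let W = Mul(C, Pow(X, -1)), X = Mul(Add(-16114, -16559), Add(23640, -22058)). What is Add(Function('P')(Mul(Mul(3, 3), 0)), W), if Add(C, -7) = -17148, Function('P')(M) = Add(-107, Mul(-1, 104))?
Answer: Rational(-10906295605, 51688686) ≈ -211.00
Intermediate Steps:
Function('P')(M) = -211 (Function('P')(M) = Add(-107, -104) = -211)
X = -51688686 (X = Mul(-32673, 1582) = -51688686)
C = -17141 (C = Add(7, -17148) = -17141)
W = Rational(17141, 51688686) (W = Mul(-17141, Pow(-51688686, -1)) = Mul(-17141, Rational(-1, 51688686)) = Rational(17141, 51688686) ≈ 0.00033162)
Add(Function('P')(Mul(Mul(3, 3), 0)), W) = Add(-211, Rational(17141, 51688686)) = Rational(-10906295605, 51688686)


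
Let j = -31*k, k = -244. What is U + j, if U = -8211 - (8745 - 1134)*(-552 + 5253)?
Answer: -35779958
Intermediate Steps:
j = 7564 (j = -31*(-244) = 7564)
U = -35787522 (U = -8211 - 7611*4701 = -8211 - 1*35779311 = -8211 - 35779311 = -35787522)
U + j = -35787522 + 7564 = -35779958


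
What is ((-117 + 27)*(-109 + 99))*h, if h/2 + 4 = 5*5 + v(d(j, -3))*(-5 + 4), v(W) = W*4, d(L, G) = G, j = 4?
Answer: 59400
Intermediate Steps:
v(W) = 4*W
h = 66 (h = -8 + 2*(5*5 + (4*(-3))*(-5 + 4)) = -8 + 2*(25 - 12*(-1)) = -8 + 2*(25 + 12) = -8 + 2*37 = -8 + 74 = 66)
((-117 + 27)*(-109 + 99))*h = ((-117 + 27)*(-109 + 99))*66 = -90*(-10)*66 = 900*66 = 59400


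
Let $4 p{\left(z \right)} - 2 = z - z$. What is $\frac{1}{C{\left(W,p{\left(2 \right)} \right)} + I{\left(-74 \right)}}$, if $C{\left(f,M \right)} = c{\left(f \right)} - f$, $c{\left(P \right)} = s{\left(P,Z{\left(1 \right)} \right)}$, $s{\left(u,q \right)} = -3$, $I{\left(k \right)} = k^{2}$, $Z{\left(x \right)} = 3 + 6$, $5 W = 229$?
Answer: $\frac{5}{27136} \approx 0.00018426$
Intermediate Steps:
$W = \frac{229}{5}$ ($W = \frac{1}{5} \cdot 229 = \frac{229}{5} \approx 45.8$)
$Z{\left(x \right)} = 9$
$p{\left(z \right)} = \frac{1}{2}$ ($p{\left(z \right)} = \frac{1}{2} + \frac{z - z}{4} = \frac{1}{2} + \frac{1}{4} \cdot 0 = \frac{1}{2} + 0 = \frac{1}{2}$)
$c{\left(P \right)} = -3$
$C{\left(f,M \right)} = -3 - f$
$\frac{1}{C{\left(W,p{\left(2 \right)} \right)} + I{\left(-74 \right)}} = \frac{1}{\left(-3 - \frac{229}{5}\right) + \left(-74\right)^{2}} = \frac{1}{\left(-3 - \frac{229}{5}\right) + 5476} = \frac{1}{- \frac{244}{5} + 5476} = \frac{1}{\frac{27136}{5}} = \frac{5}{27136}$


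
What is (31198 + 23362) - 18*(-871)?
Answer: 70238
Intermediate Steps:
(31198 + 23362) - 18*(-871) = 54560 + 15678 = 70238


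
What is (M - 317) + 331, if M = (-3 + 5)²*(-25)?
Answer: -86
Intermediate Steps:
M = -100 (M = 2²*(-25) = 4*(-25) = -100)
(M - 317) + 331 = (-100 - 317) + 331 = -417 + 331 = -86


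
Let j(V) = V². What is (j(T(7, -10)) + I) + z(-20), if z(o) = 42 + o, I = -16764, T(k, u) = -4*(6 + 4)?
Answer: -15142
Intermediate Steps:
T(k, u) = -40 (T(k, u) = -4*10 = -40)
(j(T(7, -10)) + I) + z(-20) = ((-40)² - 16764) + (42 - 20) = (1600 - 16764) + 22 = -15164 + 22 = -15142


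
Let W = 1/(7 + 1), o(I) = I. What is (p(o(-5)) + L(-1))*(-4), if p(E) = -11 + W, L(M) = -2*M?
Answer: 71/2 ≈ 35.500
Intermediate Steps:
W = ⅛ (W = 1/8 = ⅛ ≈ 0.12500)
p(E) = -87/8 (p(E) = -11 + ⅛ = -87/8)
(p(o(-5)) + L(-1))*(-4) = (-87/8 - 2*(-1))*(-4) = (-87/8 + 2)*(-4) = -71/8*(-4) = 71/2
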